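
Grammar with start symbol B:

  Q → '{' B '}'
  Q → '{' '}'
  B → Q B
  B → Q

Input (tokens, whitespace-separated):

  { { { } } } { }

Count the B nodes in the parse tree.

[B [Q { [B [Q { [B [Q { }]] }]] }] [B [Q { }]]]

4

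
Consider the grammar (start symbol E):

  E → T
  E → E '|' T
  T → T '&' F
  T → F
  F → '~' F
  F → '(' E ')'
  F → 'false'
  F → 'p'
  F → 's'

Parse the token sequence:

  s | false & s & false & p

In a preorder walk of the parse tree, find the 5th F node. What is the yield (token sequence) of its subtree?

[E [E [T [F s]]] | [T [T [T [T [F false]] & [F s]] & [F false]] & [F p]]]

p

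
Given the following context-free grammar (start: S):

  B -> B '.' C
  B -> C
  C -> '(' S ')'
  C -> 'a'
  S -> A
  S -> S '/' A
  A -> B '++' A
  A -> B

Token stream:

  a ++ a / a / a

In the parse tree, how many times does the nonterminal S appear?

3

[S [S [S [A [B [C a]] ++ [A [B [C a]]]]] / [A [B [C a]]]] / [A [B [C a]]]]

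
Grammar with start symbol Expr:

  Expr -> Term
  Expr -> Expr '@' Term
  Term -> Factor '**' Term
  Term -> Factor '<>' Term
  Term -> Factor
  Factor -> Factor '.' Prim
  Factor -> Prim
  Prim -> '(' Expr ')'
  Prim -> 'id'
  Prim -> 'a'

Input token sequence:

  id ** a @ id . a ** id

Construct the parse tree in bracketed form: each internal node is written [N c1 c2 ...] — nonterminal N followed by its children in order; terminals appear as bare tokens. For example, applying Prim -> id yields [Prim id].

Expr
Expr @ Term
Term @ Term
Factor ** Term @ Term
Prim ** Term @ Term
id ** Term @ Term
id ** Factor @ Term
id ** Prim @ Term
id ** a @ Term
id ** a @ Factor ** Term
id ** a @ Factor . Prim ** Term
id ** a @ Prim . Prim ** Term
id ** a @ id . Prim ** Term
id ** a @ id . a ** Term
id ** a @ id . a ** Factor
id ** a @ id . a ** Prim
id ** a @ id . a ** id

[Expr [Expr [Term [Factor [Prim id]] ** [Term [Factor [Prim a]]]]] @ [Term [Factor [Factor [Prim id]] . [Prim a]] ** [Term [Factor [Prim id]]]]]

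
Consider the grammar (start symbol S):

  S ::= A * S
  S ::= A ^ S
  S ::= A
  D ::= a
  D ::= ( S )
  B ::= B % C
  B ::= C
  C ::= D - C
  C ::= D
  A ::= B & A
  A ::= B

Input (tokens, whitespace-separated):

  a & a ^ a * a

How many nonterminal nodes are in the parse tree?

[S [A [B [C [D a]]] & [A [B [C [D a]]]]] ^ [S [A [B [C [D a]]]] * [S [A [B [C [D a]]]]]]]

19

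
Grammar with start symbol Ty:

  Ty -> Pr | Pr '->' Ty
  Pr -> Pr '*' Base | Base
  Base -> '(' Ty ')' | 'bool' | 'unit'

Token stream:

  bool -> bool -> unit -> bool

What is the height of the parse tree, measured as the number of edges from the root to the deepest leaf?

[Ty [Pr [Base bool]] -> [Ty [Pr [Base bool]] -> [Ty [Pr [Base unit]] -> [Ty [Pr [Base bool]]]]]]

6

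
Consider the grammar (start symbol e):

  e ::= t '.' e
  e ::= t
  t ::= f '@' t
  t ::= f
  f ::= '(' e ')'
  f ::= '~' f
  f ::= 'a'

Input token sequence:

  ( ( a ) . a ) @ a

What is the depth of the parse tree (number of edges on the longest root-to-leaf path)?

[e [t [f ( [e [t [f ( [e [t [f a]]] )]] . [e [t [f a]]]] )] @ [t [f a]]]]

9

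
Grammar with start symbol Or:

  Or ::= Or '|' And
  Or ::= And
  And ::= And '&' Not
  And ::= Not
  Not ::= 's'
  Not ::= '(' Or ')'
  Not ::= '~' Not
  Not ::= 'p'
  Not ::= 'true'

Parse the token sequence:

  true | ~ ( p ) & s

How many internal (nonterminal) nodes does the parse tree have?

[Or [Or [And [Not true]]] | [And [And [Not ~ [Not ( [Or [And [Not p]]] )]]] & [Not s]]]

12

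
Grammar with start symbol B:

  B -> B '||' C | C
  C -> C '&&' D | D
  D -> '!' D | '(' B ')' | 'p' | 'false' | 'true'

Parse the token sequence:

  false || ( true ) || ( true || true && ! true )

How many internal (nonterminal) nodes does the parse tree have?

[B [B [B [C [D false]]] || [C [D ( [B [C [D true]]] )]]] || [C [D ( [B [B [C [D true]]] || [C [C [D true]] && [D ! [D true]]]] )]]]

21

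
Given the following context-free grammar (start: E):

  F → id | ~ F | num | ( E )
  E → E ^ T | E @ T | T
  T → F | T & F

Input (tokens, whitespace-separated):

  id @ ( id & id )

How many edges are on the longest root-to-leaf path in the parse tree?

[E [E [T [F id]]] @ [T [F ( [E [T [T [F id]] & [F id]]] )]]]

7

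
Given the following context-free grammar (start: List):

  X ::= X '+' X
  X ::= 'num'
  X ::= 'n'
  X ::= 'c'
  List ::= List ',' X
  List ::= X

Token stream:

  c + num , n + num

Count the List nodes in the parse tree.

[List [List [X [X c] + [X num]]] , [X [X n] + [X num]]]

2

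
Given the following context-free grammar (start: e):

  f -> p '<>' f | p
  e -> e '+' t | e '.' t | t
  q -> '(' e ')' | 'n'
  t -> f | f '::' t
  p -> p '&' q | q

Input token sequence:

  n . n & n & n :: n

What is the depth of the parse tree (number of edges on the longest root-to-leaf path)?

7

[e [e [t [f [p [q n]]]]] . [t [f [p [p [p [q n]] & [q n]] & [q n]]] :: [t [f [p [q n]]]]]]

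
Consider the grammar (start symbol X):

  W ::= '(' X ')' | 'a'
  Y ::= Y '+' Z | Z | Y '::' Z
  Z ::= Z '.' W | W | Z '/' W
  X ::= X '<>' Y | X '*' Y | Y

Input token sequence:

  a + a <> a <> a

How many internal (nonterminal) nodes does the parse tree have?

[X [X [X [Y [Y [Z [W a]]] + [Z [W a]]]] <> [Y [Z [W a]]]] <> [Y [Z [W a]]]]

15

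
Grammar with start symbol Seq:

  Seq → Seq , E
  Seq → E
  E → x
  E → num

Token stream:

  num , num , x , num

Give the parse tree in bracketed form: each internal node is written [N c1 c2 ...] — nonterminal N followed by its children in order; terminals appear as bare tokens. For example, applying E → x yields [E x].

[Seq [Seq [Seq [Seq [E num]] , [E num]] , [E x]] , [E num]]

Seq
Seq , E
Seq , E , E
Seq , E , E , E
E , E , E , E
num , E , E , E
num , num , E , E
num , num , x , E
num , num , x , num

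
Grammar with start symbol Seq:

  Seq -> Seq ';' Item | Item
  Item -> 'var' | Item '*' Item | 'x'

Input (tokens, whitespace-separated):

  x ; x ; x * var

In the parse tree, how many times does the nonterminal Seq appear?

3

[Seq [Seq [Seq [Item x]] ; [Item x]] ; [Item [Item x] * [Item var]]]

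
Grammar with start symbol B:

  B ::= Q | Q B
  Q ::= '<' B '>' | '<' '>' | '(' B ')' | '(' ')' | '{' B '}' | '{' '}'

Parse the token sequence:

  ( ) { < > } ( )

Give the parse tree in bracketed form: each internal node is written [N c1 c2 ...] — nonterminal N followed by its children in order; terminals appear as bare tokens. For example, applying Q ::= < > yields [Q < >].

[B [Q ( )] [B [Q { [B [Q < >]] }] [B [Q ( )]]]]

B
Q B
( ) B
( ) Q B
( ) { B } B
( ) { Q } B
( ) { < > } B
( ) { < > } Q
( ) { < > } ( )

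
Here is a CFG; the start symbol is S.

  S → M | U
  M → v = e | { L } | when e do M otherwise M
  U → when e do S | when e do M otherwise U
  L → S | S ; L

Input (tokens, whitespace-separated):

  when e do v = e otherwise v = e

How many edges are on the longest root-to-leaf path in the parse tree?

3

[S [M when e do [M v = e] otherwise [M v = e]]]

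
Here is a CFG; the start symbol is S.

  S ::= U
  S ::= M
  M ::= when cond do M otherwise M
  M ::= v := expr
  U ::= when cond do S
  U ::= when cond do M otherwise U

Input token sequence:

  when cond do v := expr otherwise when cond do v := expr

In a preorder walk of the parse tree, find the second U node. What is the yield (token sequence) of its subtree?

[S [U when cond do [M v := expr] otherwise [U when cond do [S [M v := expr]]]]]

when cond do v := expr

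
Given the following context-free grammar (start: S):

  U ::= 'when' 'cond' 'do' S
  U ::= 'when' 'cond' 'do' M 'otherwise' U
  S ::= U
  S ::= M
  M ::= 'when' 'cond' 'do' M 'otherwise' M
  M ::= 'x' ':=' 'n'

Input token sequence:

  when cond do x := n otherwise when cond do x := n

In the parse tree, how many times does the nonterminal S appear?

2

[S [U when cond do [M x := n] otherwise [U when cond do [S [M x := n]]]]]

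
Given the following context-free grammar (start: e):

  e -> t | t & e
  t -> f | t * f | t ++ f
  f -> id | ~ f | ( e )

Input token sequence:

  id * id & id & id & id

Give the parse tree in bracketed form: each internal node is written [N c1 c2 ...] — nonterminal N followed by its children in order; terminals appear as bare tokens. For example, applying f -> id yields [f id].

e
t & e
t * f & e
f * f & e
id * f & e
id * id & e
id * id & t & e
id * id & f & e
id * id & id & e
id * id & id & t & e
id * id & id & f & e
id * id & id & id & e
id * id & id & id & t
id * id & id & id & f
id * id & id & id & id

[e [t [t [f id]] * [f id]] & [e [t [f id]] & [e [t [f id]] & [e [t [f id]]]]]]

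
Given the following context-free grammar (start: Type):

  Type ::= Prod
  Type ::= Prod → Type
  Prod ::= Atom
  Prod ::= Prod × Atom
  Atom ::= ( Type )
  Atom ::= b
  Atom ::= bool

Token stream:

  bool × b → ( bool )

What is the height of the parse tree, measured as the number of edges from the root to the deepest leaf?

[Type [Prod [Prod [Atom bool]] × [Atom b]] → [Type [Prod [Atom ( [Type [Prod [Atom bool]]] )]]]]

7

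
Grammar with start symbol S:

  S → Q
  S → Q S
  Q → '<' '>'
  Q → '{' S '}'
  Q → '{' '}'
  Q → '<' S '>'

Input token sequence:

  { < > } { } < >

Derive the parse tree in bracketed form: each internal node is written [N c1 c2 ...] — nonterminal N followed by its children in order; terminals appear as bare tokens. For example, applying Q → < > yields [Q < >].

S
Q S
{ S } S
{ Q } S
{ < > } S
{ < > } Q S
{ < > } { } S
{ < > } { } Q
{ < > } { } < >

[S [Q { [S [Q < >]] }] [S [Q { }] [S [Q < >]]]]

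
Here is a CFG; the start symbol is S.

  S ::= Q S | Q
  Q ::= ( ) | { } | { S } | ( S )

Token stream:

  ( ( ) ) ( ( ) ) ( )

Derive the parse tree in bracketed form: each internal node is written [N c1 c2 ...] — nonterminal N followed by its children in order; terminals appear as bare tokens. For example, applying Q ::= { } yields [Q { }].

S
Q S
( S ) S
( Q ) S
( ( ) ) S
( ( ) ) Q S
( ( ) ) ( S ) S
( ( ) ) ( Q ) S
( ( ) ) ( ( ) ) S
( ( ) ) ( ( ) ) Q
( ( ) ) ( ( ) ) ( )

[S [Q ( [S [Q ( )]] )] [S [Q ( [S [Q ( )]] )] [S [Q ( )]]]]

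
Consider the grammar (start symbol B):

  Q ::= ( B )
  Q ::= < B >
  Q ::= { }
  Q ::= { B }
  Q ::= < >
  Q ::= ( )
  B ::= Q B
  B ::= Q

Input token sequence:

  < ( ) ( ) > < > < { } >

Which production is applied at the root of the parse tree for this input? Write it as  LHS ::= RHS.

B ::= Q B

[B [Q < [B [Q ( )] [B [Q ( )]]] >] [B [Q < >] [B [Q < [B [Q { }]] >]]]]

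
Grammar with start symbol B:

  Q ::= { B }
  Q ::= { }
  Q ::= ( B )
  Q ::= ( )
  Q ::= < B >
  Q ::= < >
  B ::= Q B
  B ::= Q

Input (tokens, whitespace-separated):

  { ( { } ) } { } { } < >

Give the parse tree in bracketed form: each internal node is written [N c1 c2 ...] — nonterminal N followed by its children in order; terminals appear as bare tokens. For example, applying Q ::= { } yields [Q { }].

B
Q B
{ B } B
{ Q } B
{ ( B ) } B
{ ( Q ) } B
{ ( { } ) } B
{ ( { } ) } Q B
{ ( { } ) } { } B
{ ( { } ) } { } Q B
{ ( { } ) } { } { } B
{ ( { } ) } { } { } Q
{ ( { } ) } { } { } < >

[B [Q { [B [Q ( [B [Q { }]] )]] }] [B [Q { }] [B [Q { }] [B [Q < >]]]]]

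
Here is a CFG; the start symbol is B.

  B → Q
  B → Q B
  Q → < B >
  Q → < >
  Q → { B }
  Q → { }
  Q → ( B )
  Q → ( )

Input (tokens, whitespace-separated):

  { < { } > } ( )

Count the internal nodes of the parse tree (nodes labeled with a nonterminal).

[B [Q { [B [Q < [B [Q { }]] >]] }] [B [Q ( )]]]

8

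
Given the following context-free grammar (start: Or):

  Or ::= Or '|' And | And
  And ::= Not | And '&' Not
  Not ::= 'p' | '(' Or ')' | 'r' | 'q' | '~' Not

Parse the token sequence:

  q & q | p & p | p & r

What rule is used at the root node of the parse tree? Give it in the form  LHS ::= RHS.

[Or [Or [Or [And [And [Not q]] & [Not q]]] | [And [And [Not p]] & [Not p]]] | [And [And [Not p]] & [Not r]]]

Or ::= Or '|' And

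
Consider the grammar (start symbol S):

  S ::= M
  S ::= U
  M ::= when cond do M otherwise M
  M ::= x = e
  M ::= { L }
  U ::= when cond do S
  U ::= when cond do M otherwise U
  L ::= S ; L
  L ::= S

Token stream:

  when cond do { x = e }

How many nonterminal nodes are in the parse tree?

7

[S [U when cond do [S [M { [L [S [M x = e]]] }]]]]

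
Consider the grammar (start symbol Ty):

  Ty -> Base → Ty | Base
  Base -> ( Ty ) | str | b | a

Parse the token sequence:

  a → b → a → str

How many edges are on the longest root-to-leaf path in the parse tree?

5

[Ty [Base a] → [Ty [Base b] → [Ty [Base a] → [Ty [Base str]]]]]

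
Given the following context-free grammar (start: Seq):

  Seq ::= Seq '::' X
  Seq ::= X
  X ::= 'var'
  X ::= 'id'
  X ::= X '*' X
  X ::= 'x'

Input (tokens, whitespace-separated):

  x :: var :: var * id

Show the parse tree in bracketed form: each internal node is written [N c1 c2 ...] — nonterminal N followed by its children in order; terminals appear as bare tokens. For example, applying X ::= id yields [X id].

[Seq [Seq [Seq [X x]] :: [X var]] :: [X [X var] * [X id]]]

Seq
Seq :: X
Seq :: X :: X
X :: X :: X
x :: X :: X
x :: var :: X
x :: var :: X * X
x :: var :: var * X
x :: var :: var * id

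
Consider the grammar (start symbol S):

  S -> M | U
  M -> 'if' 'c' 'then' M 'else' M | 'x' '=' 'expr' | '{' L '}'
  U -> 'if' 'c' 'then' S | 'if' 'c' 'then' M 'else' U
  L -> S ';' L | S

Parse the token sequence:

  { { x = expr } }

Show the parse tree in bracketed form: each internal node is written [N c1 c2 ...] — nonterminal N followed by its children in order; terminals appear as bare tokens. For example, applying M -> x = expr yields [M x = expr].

[S [M { [L [S [M { [L [S [M x = expr]]] }]]] }]]

S
M
{ L }
{ S }
{ M }
{ { L } }
{ { S } }
{ { M } }
{ { x = expr } }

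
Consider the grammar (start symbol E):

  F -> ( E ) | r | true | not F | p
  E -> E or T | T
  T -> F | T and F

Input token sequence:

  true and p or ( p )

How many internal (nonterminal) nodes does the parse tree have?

[E [E [T [T [F true]] and [F p]]] or [T [F ( [E [T [F p]]] )]]]

11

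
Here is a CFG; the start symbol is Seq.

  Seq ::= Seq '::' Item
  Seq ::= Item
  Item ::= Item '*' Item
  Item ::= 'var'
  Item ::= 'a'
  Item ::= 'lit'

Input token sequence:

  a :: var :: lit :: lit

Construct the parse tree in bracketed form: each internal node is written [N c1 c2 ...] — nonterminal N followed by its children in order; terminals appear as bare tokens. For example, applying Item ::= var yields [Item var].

Seq
Seq :: Item
Seq :: Item :: Item
Seq :: Item :: Item :: Item
Item :: Item :: Item :: Item
a :: Item :: Item :: Item
a :: var :: Item :: Item
a :: var :: lit :: Item
a :: var :: lit :: lit

[Seq [Seq [Seq [Seq [Item a]] :: [Item var]] :: [Item lit]] :: [Item lit]]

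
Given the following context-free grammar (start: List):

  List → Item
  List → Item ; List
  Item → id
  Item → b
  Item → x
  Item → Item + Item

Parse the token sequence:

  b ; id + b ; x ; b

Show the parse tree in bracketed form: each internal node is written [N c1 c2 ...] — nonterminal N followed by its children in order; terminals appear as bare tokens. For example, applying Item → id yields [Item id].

[List [Item b] ; [List [Item [Item id] + [Item b]] ; [List [Item x] ; [List [Item b]]]]]

List
Item ; List
b ; List
b ; Item ; List
b ; Item + Item ; List
b ; id + Item ; List
b ; id + b ; List
b ; id + b ; Item ; List
b ; id + b ; x ; List
b ; id + b ; x ; Item
b ; id + b ; x ; b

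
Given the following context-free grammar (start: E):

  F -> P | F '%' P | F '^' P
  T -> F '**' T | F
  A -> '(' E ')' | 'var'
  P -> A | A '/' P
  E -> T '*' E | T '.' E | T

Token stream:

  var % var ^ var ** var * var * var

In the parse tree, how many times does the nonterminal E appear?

[E [T [F [F [F [P [A var]]] % [P [A var]]] ^ [P [A var]]] ** [T [F [P [A var]]]]] * [E [T [F [P [A var]]]] * [E [T [F [P [A var]]]]]]]

3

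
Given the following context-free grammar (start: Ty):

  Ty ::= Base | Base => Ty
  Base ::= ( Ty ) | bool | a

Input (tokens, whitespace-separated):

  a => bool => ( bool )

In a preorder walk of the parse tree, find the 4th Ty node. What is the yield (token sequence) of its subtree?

bool

[Ty [Base a] => [Ty [Base bool] => [Ty [Base ( [Ty [Base bool]] )]]]]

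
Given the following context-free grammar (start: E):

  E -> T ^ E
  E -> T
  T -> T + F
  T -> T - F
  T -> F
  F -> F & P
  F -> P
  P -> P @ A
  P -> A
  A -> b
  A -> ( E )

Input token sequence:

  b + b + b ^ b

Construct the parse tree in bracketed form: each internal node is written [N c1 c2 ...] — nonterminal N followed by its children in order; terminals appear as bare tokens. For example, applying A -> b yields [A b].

E
T ^ E
T + F ^ E
T + F + F ^ E
F + F + F ^ E
P + F + F ^ E
A + F + F ^ E
b + F + F ^ E
b + P + F ^ E
b + A + F ^ E
b + b + F ^ E
b + b + P ^ E
b + b + A ^ E
b + b + b ^ E
b + b + b ^ T
b + b + b ^ F
b + b + b ^ P
b + b + b ^ A
b + b + b ^ b

[E [T [T [T [F [P [A b]]]] + [F [P [A b]]]] + [F [P [A b]]]] ^ [E [T [F [P [A b]]]]]]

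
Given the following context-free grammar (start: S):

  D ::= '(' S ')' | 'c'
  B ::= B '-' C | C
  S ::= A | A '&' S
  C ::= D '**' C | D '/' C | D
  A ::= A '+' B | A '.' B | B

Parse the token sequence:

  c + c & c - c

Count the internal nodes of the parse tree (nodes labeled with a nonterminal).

17

[S [A [A [B [C [D c]]]] + [B [C [D c]]]] & [S [A [B [B [C [D c]]] - [C [D c]]]]]]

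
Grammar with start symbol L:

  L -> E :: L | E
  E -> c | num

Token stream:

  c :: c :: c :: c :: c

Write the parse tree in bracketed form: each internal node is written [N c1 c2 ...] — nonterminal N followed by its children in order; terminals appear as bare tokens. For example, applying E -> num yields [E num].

[L [E c] :: [L [E c] :: [L [E c] :: [L [E c] :: [L [E c]]]]]]

L
E :: L
c :: L
c :: E :: L
c :: c :: L
c :: c :: E :: L
c :: c :: c :: L
c :: c :: c :: E :: L
c :: c :: c :: c :: L
c :: c :: c :: c :: E
c :: c :: c :: c :: c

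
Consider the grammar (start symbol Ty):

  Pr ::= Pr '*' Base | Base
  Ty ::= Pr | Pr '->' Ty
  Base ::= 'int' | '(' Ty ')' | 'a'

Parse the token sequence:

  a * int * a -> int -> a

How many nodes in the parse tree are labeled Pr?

[Ty [Pr [Pr [Pr [Base a]] * [Base int]] * [Base a]] -> [Ty [Pr [Base int]] -> [Ty [Pr [Base a]]]]]

5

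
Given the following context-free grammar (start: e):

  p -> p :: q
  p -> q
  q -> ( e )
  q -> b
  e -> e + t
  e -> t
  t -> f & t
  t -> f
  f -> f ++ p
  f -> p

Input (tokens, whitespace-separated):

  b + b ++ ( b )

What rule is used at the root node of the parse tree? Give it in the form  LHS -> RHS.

e -> e + t

[e [e [t [f [p [q b]]]]] + [t [f [f [p [q b]]] ++ [p [q ( [e [t [f [p [q b]]]]] )]]]]]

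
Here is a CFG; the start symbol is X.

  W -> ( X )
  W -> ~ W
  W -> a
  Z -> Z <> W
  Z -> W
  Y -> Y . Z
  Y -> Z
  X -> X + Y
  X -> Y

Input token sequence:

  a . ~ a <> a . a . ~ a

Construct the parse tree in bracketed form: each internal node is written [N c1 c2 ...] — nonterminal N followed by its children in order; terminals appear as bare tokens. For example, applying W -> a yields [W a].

X
Y
Y . Z
Y . Z . Z
Y . Z . Z . Z
Z . Z . Z . Z
W . Z . Z . Z
a . Z . Z . Z
a . Z <> W . Z . Z
a . W <> W . Z . Z
a . ~ W <> W . Z . Z
a . ~ a <> W . Z . Z
a . ~ a <> a . Z . Z
a . ~ a <> a . W . Z
a . ~ a <> a . a . Z
a . ~ a <> a . a . W
a . ~ a <> a . a . ~ W
a . ~ a <> a . a . ~ a

[X [Y [Y [Y [Y [Z [W a]]] . [Z [Z [W ~ [W a]]] <> [W a]]] . [Z [W a]]] . [Z [W ~ [W a]]]]]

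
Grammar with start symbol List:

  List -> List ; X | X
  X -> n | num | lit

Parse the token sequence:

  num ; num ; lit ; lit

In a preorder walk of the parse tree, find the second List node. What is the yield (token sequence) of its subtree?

num ; num ; lit

[List [List [List [List [X num]] ; [X num]] ; [X lit]] ; [X lit]]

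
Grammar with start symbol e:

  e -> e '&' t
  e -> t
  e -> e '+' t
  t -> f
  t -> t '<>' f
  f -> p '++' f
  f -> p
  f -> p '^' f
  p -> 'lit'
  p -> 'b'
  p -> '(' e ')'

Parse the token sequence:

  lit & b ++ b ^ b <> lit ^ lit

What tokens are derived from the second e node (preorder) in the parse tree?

[e [e [t [f [p lit]]]] & [t [t [f [p b] ++ [f [p b] ^ [f [p b]]]]] <> [f [p lit] ^ [f [p lit]]]]]

lit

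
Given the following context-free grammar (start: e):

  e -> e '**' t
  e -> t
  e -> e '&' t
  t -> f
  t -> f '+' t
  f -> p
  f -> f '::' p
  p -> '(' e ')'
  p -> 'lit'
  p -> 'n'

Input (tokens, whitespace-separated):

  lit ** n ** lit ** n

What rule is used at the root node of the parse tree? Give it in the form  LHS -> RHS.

e -> e '**' t

[e [e [e [e [t [f [p lit]]]] ** [t [f [p n]]]] ** [t [f [p lit]]]] ** [t [f [p n]]]]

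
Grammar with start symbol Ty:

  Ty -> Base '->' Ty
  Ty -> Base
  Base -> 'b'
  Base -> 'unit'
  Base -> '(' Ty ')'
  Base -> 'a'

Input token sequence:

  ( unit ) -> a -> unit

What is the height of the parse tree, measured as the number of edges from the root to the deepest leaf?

4

[Ty [Base ( [Ty [Base unit]] )] -> [Ty [Base a] -> [Ty [Base unit]]]]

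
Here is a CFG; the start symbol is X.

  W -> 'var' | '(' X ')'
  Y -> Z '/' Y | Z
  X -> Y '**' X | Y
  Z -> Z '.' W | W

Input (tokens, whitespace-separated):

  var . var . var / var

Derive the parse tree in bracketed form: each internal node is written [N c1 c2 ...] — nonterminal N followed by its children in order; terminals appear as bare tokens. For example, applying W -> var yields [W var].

X
Y
Z / Y
Z . W / Y
Z . W . W / Y
W . W . W / Y
var . W . W / Y
var . var . W / Y
var . var . var / Y
var . var . var / Z
var . var . var / W
var . var . var / var

[X [Y [Z [Z [Z [W var]] . [W var]] . [W var]] / [Y [Z [W var]]]]]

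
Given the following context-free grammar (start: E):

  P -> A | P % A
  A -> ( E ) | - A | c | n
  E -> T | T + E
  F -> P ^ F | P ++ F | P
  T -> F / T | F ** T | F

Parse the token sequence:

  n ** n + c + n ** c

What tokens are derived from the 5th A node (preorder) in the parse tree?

[E [T [F [P [A n]]] ** [T [F [P [A n]]]]] + [E [T [F [P [A c]]]] + [E [T [F [P [A n]]] ** [T [F [P [A c]]]]]]]]

c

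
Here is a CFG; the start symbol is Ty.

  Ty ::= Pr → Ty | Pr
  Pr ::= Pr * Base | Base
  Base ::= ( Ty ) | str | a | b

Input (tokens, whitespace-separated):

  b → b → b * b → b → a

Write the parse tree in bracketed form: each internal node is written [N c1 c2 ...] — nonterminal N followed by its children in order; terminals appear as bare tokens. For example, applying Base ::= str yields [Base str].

Ty
Pr → Ty
Base → Ty
b → Ty
b → Pr → Ty
b → Base → Ty
b → b → Ty
b → b → Pr → Ty
b → b → Pr * Base → Ty
b → b → Base * Base → Ty
b → b → b * Base → Ty
b → b → b * b → Ty
b → b → b * b → Pr → Ty
b → b → b * b → Base → Ty
b → b → b * b → b → Ty
b → b → b * b → b → Pr
b → b → b * b → b → Base
b → b → b * b → b → a

[Ty [Pr [Base b]] → [Ty [Pr [Base b]] → [Ty [Pr [Pr [Base b]] * [Base b]] → [Ty [Pr [Base b]] → [Ty [Pr [Base a]]]]]]]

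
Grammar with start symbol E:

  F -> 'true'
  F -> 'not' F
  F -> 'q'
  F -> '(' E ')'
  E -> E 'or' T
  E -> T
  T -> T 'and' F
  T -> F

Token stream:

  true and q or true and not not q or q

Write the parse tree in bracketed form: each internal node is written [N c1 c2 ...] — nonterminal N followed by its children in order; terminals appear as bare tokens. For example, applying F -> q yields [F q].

E
E or T
E or T or T
T or T or T
T and F or T or T
F and F or T or T
true and F or T or T
true and q or T or T
true and q or T and F or T
true and q or F and F or T
true and q or true and F or T
true and q or true and not F or T
true and q or true and not not F or T
true and q or true and not not q or T
true and q or true and not not q or F
true and q or true and not not q or q

[E [E [E [T [T [F true]] and [F q]]] or [T [T [F true]] and [F not [F not [F q]]]]] or [T [F q]]]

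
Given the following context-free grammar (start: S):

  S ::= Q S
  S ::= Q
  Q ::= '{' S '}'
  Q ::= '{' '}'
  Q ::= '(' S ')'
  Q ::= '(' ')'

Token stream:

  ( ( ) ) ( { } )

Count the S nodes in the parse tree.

4

[S [Q ( [S [Q ( )]] )] [S [Q ( [S [Q { }]] )]]]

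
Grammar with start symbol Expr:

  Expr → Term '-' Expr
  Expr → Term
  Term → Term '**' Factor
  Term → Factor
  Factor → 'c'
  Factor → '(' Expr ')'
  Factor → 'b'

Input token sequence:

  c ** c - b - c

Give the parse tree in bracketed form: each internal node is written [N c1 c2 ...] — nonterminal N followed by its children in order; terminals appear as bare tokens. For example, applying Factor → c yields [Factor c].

[Expr [Term [Term [Factor c]] ** [Factor c]] - [Expr [Term [Factor b]] - [Expr [Term [Factor c]]]]]

Expr
Term - Expr
Term ** Factor - Expr
Factor ** Factor - Expr
c ** Factor - Expr
c ** c - Expr
c ** c - Term - Expr
c ** c - Factor - Expr
c ** c - b - Expr
c ** c - b - Term
c ** c - b - Factor
c ** c - b - c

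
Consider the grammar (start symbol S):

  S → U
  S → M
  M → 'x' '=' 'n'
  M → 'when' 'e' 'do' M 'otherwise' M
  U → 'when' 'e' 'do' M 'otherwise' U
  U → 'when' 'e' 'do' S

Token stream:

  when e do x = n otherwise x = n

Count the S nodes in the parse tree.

1

[S [M when e do [M x = n] otherwise [M x = n]]]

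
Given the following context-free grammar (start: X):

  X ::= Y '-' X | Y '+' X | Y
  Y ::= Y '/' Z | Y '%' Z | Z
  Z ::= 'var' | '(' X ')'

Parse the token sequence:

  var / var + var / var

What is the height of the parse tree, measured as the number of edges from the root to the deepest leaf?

[X [Y [Y [Z var]] / [Z var]] + [X [Y [Y [Z var]] / [Z var]]]]

5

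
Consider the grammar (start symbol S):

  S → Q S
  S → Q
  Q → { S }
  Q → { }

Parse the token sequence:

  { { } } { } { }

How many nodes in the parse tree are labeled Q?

[S [Q { [S [Q { }]] }] [S [Q { }] [S [Q { }]]]]

4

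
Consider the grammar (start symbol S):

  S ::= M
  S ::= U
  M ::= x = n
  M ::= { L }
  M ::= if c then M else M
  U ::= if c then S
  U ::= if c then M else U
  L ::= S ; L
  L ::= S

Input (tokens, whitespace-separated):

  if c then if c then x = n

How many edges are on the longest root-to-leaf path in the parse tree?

6

[S [U if c then [S [U if c then [S [M x = n]]]]]]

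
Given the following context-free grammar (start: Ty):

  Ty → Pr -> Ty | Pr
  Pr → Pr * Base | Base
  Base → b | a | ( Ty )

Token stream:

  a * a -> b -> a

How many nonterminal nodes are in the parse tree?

11

[Ty [Pr [Pr [Base a]] * [Base a]] -> [Ty [Pr [Base b]] -> [Ty [Pr [Base a]]]]]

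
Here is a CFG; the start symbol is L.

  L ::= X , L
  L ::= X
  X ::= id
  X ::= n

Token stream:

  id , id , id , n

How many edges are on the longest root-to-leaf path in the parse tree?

[L [X id] , [L [X id] , [L [X id] , [L [X n]]]]]

5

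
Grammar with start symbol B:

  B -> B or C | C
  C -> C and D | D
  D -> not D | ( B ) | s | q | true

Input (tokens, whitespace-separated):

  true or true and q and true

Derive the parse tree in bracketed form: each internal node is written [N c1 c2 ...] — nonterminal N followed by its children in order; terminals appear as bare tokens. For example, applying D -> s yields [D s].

[B [B [C [D true]]] or [C [C [C [D true]] and [D q]] and [D true]]]

B
B or C
C or C
D or C
true or C
true or C and D
true or C and D and D
true or D and D and D
true or true and D and D
true or true and q and D
true or true and q and true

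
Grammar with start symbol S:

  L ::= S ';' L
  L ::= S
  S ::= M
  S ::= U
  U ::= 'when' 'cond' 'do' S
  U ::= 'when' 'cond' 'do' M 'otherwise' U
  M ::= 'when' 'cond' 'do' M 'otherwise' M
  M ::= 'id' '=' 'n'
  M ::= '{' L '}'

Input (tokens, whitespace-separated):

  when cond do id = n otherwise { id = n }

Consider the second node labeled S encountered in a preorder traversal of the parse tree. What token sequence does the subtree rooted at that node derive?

id = n

[S [M when cond do [M id = n] otherwise [M { [L [S [M id = n]]] }]]]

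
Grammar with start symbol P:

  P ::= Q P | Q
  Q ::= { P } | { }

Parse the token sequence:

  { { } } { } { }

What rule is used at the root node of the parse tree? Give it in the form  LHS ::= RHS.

P ::= Q P

[P [Q { [P [Q { }]] }] [P [Q { }] [P [Q { }]]]]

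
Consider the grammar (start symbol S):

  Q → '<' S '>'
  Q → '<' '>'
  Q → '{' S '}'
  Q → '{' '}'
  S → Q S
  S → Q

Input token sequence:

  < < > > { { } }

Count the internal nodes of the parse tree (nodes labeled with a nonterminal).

8

[S [Q < [S [Q < >]] >] [S [Q { [S [Q { }]] }]]]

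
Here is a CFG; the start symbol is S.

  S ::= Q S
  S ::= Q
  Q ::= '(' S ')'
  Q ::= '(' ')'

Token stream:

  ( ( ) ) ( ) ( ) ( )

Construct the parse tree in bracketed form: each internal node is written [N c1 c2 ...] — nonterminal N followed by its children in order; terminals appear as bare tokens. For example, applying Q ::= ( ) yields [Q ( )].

[S [Q ( [S [Q ( )]] )] [S [Q ( )] [S [Q ( )] [S [Q ( )]]]]]

S
Q S
( S ) S
( Q ) S
( ( ) ) S
( ( ) ) Q S
( ( ) ) ( ) S
( ( ) ) ( ) Q S
( ( ) ) ( ) ( ) S
( ( ) ) ( ) ( ) Q
( ( ) ) ( ) ( ) ( )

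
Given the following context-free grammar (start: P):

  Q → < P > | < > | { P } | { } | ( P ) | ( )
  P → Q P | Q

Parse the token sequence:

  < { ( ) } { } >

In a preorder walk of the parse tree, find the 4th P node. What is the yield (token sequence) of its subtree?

[P [Q < [P [Q { [P [Q ( )]] }] [P [Q { }]]] >]]

{ }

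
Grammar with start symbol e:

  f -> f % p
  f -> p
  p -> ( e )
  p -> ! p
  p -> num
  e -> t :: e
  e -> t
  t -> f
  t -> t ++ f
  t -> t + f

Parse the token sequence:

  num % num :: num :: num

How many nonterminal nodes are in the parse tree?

[e [t [f [f [p num]] % [p num]]] :: [e [t [f [p num]]] :: [e [t [f [p num]]]]]]

14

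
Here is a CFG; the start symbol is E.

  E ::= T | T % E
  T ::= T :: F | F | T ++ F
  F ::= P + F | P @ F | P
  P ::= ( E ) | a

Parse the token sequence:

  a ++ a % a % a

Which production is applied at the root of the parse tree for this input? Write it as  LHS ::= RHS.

[E [T [T [F [P a]]] ++ [F [P a]]] % [E [T [F [P a]]] % [E [T [F [P a]]]]]]

E ::= T % E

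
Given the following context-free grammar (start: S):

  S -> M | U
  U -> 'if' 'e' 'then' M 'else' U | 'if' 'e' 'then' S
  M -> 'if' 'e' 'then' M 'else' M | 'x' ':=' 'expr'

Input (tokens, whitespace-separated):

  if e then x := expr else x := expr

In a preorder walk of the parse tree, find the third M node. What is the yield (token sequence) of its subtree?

x := expr

[S [M if e then [M x := expr] else [M x := expr]]]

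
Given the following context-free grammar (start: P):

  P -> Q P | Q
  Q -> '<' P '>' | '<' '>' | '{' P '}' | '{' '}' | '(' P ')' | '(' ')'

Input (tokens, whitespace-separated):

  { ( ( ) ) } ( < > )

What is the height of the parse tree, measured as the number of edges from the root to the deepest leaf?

[P [Q { [P [Q ( [P [Q ( )]] )]] }] [P [Q ( [P [Q < >]] )]]]

6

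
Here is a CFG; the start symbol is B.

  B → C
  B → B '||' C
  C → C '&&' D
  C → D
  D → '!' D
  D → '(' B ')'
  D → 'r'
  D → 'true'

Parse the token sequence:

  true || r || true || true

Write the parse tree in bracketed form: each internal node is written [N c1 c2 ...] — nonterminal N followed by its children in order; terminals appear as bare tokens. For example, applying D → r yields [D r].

[B [B [B [B [C [D true]]] || [C [D r]]] || [C [D true]]] || [C [D true]]]

B
B || C
B || C || C
B || C || C || C
C || C || C || C
D || C || C || C
true || C || C || C
true || D || C || C
true || r || C || C
true || r || D || C
true || r || true || C
true || r || true || D
true || r || true || true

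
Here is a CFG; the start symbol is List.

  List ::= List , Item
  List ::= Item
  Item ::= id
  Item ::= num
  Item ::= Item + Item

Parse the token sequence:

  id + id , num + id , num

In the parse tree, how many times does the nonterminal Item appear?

[List [List [List [Item [Item id] + [Item id]]] , [Item [Item num] + [Item id]]] , [Item num]]

7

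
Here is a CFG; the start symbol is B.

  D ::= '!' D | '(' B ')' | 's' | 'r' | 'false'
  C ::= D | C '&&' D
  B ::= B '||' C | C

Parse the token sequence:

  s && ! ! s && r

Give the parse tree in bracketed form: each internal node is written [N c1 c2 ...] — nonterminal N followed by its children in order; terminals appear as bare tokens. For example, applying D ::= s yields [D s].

[B [C [C [C [D s]] && [D ! [D ! [D s]]]] && [D r]]]

B
C
C && D
C && D && D
D && D && D
s && D && D
s && ! D && D
s && ! ! D && D
s && ! ! s && D
s && ! ! s && r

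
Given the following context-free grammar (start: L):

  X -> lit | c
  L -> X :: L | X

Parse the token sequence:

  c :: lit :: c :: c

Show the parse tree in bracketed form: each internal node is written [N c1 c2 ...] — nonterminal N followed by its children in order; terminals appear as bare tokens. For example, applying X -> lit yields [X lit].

L
X :: L
c :: L
c :: X :: L
c :: lit :: L
c :: lit :: X :: L
c :: lit :: c :: L
c :: lit :: c :: X
c :: lit :: c :: c

[L [X c] :: [L [X lit] :: [L [X c] :: [L [X c]]]]]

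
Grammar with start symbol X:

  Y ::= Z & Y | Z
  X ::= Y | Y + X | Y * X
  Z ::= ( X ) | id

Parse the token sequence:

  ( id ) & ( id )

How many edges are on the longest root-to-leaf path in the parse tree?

7

[X [Y [Z ( [X [Y [Z id]]] )] & [Y [Z ( [X [Y [Z id]]] )]]]]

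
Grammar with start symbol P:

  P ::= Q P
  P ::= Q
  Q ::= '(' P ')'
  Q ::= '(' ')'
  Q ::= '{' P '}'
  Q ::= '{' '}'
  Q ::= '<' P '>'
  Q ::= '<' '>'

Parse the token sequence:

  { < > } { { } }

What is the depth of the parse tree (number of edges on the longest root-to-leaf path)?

[P [Q { [P [Q < >]] }] [P [Q { [P [Q { }]] }]]]

5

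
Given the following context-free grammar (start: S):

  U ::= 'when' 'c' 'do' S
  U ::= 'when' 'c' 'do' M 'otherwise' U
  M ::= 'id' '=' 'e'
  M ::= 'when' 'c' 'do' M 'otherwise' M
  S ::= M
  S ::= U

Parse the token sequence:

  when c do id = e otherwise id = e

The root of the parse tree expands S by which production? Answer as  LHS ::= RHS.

S ::= M

[S [M when c do [M id = e] otherwise [M id = e]]]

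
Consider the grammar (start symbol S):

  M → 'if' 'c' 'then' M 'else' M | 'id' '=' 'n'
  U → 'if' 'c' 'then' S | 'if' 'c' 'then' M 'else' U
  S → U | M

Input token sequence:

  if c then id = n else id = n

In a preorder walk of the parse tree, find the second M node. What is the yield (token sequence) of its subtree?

[S [M if c then [M id = n] else [M id = n]]]

id = n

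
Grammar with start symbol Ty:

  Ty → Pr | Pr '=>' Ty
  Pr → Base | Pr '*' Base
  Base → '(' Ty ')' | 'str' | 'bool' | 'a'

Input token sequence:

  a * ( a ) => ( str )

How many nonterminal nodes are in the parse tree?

14

[Ty [Pr [Pr [Base a]] * [Base ( [Ty [Pr [Base a]]] )]] => [Ty [Pr [Base ( [Ty [Pr [Base str]]] )]]]]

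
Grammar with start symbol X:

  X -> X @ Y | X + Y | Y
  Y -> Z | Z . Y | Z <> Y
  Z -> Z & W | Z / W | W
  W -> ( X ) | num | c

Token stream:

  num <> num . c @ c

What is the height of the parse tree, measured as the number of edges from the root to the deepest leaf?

[X [X [Y [Z [W num]] <> [Y [Z [W num]] . [Y [Z [W c]]]]]] @ [Y [Z [W c]]]]

7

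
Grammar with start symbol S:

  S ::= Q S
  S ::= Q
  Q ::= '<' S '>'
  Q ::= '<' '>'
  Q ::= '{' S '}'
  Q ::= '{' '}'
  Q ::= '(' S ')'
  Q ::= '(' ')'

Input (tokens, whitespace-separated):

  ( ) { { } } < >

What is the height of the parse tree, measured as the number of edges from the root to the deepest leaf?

[S [Q ( )] [S [Q { [S [Q { }]] }] [S [Q < >]]]]

5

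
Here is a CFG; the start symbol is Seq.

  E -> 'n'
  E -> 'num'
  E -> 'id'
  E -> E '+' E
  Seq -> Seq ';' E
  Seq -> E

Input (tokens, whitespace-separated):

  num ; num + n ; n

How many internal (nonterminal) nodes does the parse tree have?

[Seq [Seq [Seq [E num]] ; [E [E num] + [E n]]] ; [E n]]

8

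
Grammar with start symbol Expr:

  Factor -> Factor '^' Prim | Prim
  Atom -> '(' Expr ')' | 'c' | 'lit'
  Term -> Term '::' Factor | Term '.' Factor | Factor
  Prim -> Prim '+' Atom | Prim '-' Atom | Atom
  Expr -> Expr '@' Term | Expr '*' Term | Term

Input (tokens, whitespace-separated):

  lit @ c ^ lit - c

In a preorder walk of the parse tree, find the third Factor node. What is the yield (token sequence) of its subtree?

[Expr [Expr [Term [Factor [Prim [Atom lit]]]]] @ [Term [Factor [Factor [Prim [Atom c]]] ^ [Prim [Prim [Atom lit]] - [Atom c]]]]]

c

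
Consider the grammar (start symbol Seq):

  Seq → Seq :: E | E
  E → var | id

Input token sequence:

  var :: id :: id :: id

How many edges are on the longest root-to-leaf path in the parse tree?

[Seq [Seq [Seq [Seq [E var]] :: [E id]] :: [E id]] :: [E id]]

5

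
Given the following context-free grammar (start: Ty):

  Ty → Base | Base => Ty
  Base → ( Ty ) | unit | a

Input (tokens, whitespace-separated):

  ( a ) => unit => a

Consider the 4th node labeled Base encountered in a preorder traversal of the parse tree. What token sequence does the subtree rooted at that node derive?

a

[Ty [Base ( [Ty [Base a]] )] => [Ty [Base unit] => [Ty [Base a]]]]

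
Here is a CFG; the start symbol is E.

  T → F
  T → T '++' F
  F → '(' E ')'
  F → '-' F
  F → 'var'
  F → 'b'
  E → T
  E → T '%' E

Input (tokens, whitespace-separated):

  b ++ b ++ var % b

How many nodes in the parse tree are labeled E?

[E [T [T [T [F b]] ++ [F b]] ++ [F var]] % [E [T [F b]]]]

2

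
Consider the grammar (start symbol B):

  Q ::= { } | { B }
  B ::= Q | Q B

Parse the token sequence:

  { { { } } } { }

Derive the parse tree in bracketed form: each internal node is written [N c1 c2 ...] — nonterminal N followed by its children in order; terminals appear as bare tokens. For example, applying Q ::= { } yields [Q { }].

B
Q B
{ B } B
{ Q } B
{ { B } } B
{ { Q } } B
{ { { } } } B
{ { { } } } Q
{ { { } } } { }

[B [Q { [B [Q { [B [Q { }]] }]] }] [B [Q { }]]]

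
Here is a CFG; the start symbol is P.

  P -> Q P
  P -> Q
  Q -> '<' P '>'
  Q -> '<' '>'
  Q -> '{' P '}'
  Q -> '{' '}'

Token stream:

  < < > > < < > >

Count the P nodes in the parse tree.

[P [Q < [P [Q < >]] >] [P [Q < [P [Q < >]] >]]]

4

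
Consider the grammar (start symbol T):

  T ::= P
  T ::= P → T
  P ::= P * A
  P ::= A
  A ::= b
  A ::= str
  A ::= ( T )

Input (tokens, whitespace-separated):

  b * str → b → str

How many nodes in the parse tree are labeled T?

[T [P [P [A b]] * [A str]] → [T [P [A b]] → [T [P [A str]]]]]

3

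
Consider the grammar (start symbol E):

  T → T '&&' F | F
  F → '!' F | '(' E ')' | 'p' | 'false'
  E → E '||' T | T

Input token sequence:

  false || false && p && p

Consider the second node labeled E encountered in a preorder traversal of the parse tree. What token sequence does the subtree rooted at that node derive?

[E [E [T [F false]]] || [T [T [T [F false]] && [F p]] && [F p]]]

false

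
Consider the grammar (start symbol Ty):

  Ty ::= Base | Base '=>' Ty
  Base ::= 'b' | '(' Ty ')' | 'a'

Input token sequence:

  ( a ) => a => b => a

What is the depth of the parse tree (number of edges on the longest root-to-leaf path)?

[Ty [Base ( [Ty [Base a]] )] => [Ty [Base a] => [Ty [Base b] => [Ty [Base a]]]]]

5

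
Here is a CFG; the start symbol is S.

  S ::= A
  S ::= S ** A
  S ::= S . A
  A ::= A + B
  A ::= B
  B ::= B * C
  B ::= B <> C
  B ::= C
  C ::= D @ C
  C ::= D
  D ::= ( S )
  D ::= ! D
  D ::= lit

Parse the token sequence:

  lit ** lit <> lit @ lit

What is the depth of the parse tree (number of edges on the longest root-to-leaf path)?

[S [S [A [B [C [D lit]]]]] ** [A [B [B [C [D lit]]] <> [C [D lit] @ [C [D lit]]]]]]

6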